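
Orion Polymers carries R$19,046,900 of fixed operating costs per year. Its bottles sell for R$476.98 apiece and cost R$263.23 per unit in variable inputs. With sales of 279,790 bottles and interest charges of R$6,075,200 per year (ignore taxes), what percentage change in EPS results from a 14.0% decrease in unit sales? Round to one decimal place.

Total contribution margin = 279,790 × R$213.75 = R$59,805,112.50.
Subtracting fixed costs: EBIT = R$59,805,112.50 − R$19,046,900 = R$40,758,212.50.
After interest of R$6,075,200.00, pre-tax earnings = R$34,683,012.50.
DCL = total CM / (EBIT − I) = R$59,805,112.50 / R$34,683,012.50 = 1.7243.
EPS therefore changes by 1.7243 × (-14.0%) = -24.1%.

-24.1%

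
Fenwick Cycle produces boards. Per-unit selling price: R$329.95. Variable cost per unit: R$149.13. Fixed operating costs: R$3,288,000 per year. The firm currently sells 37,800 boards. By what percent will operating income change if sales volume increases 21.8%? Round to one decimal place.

+42.0%

Total contribution margin = 37,800 × R$180.82 = R$6,834,996.00.
EBIT = R$6,834,996.00 − R$3,288,000 = R$3,546,996.00.
So DOL = total CM / EBIT = R$6,834,996.00 / R$3,546,996.00 = 1.9270.
Operating income changes by 1.9270 × +21.8% = +42.0%.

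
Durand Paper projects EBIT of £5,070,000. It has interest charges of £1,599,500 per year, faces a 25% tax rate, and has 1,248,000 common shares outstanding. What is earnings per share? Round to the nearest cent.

Pre-tax income = £5,070,000 − £1,599,500.00 = £3,470,500.00.
After tax at 25%: net income = £3,470,500.00 × 0.75 = £2,602,875.00.
EPS = £2,602,875.00 ÷ 1,248,000 = £2.09.

£2.09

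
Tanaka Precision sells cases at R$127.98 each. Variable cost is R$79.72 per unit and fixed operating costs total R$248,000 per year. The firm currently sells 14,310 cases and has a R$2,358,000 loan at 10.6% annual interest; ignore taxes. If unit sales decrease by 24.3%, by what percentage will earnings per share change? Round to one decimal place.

-87.1%

Contribution at this volume is 14,310 × R$48.26 = R$690,600.60.
Subtracting fixed costs: EBIT = R$690,600.60 − R$248,000 = R$442,600.60.
Interest = R$249,948.00, so EBIT − I = R$192,652.60.
Degree of combined leverage = contribution ÷ (EBIT − I) = R$690,600.60 ÷ R$192,652.60 = 3.5847.
%ΔEPS = DCL × %ΔSales = 3.5847 × -24.3% = -87.1%.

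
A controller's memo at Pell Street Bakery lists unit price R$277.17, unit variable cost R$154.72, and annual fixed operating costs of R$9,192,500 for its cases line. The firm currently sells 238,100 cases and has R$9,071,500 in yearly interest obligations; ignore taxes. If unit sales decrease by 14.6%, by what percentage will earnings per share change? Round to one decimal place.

-39.1%

Contribution at this volume is 238,100 × R$122.45 = R$29,155,345.00.
Subtracting fixed costs: EBIT = R$29,155,345.00 − R$9,192,500 = R$19,962,845.00.
Interest = R$9,071,500.00, so EBIT − I = R$10,891,345.00.
DCL = total CM / (EBIT − I) = R$29,155,345.00 / R$10,891,345.00 = 2.6769.
%ΔEPS = DCL × %ΔSales = 2.6769 × -14.6% = -39.1%.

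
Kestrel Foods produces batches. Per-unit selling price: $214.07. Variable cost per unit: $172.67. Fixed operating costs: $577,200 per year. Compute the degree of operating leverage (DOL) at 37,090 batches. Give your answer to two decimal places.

1.60

Total contribution margin = 37,090 × $41.40 = $1,535,526.00.
EBIT = $1,535,526.00 − $577,200 = $958,326.00.
So DOL = total CM / EBIT = $1,535,526.00 / $958,326.00 = 1.6023.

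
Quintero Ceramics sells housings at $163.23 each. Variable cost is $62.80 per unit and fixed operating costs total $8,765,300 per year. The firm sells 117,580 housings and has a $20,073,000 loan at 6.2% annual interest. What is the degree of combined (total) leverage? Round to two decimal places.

6.56

At 117,580 units, contribution = 117,580 × $100.43 = $11,808,559.40.
EBIT = $11,808,559.40 − $8,765,300 = $3,043,259.40. Interest = $1,244,526.00.
DOL = $11,808,559.40 ÷ $3,043,259.40 = 3.8802; DFL = $3,043,259.40 ÷ $1,798,733.40 = 1.6919.
DCL = DOL × DFL = 3.8802 × 1.6919 = 6.5649.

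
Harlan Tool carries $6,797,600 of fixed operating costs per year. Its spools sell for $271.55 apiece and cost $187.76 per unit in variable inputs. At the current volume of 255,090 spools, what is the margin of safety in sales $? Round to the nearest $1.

$47,239,754

Contribution margin per unit = $271.55 − $187.76 = $83.79. Break-even units = $6,797,600 ÷ $83.79 = 81,126.63; break-even revenue = 81,126.63 × $271.55 = $22,029,935.31.
Current sales = 255,090 × $271.55 = $69,269,689.50.
Margin of safety = $69,269,689.50 − $22,029,935.31 = $47,239,754.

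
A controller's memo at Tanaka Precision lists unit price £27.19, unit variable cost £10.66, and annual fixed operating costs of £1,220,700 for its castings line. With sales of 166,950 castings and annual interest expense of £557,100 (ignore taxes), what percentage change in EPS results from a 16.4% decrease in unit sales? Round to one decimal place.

-46.1%

At 166,950 units, contribution = 166,950 × £16.53 = £2,759,683.50.
Subtracting fixed costs: EBIT = £2,759,683.50 − £1,220,700 = £1,538,983.50.
After interest of £557,100.00, pre-tax earnings = £981,883.50.
Degree of combined leverage = contribution ÷ (EBIT − I) = £2,759,683.50 ÷ £981,883.50 = 2.8106.
%ΔEPS = DCL × %ΔSales = 2.8106 × -16.4% = -46.1%.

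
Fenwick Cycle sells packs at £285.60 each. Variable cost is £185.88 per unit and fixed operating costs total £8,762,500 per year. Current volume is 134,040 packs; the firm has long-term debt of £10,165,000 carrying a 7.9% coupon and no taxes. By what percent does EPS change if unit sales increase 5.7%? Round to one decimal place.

+20.0%

Contribution at this volume is 134,040 × £99.72 = £13,366,468.80.
Subtracting fixed costs: EBIT = £13,366,468.80 − £8,762,500 = £4,603,968.80.
Interest = £803,035.00, so EBIT − I = £3,800,933.80.
DCL = total CM / (EBIT − I) = £13,366,468.80 / £3,800,933.80 = 3.5166.
%ΔEPS = DCL × %ΔSales = 3.5166 × +5.7% = +20.0%.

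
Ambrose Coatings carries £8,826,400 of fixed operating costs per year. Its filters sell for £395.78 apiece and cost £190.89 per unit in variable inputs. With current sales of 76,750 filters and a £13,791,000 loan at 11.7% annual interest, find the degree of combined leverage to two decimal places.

2.98

At 76,750 units, contribution = 76,750 × £204.89 = £15,725,307.50.
Subtracting fixed costs: EBIT = £15,725,307.50 − £8,826,400 = £6,898,907.50. Interest = £1,613,547.00, so EBIT − I = £5,285,360.50.
Degree of total leverage = total CM / (EBIT − interest) = £15,725,307.50 / £5,285,360.50 = 2.9753.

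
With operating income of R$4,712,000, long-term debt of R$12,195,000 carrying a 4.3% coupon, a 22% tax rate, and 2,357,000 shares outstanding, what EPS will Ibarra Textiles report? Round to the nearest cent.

R$1.39

Interest = R$524,385.00, so EBT = R$4,712,000 − R$524,385.00 = R$4,187,615.00.
Net income = R$4,187,615.00 × (1 − 0.22) = R$3,266,339.70.
Per share: R$3,266,339.70 / 2,357,000 shares = R$1.39.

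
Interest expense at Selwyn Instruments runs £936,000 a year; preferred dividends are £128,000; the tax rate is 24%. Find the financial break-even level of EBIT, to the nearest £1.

£1,104,421

Grossing the preferred dividend up to pre-tax terms: £128,000 / (1 − 0.24) = £168,421.05.
Financial break-even EBIT = interest + D_p ÷ (1 − t) = £936,000 + £168,421.05 = £1,104,421.05.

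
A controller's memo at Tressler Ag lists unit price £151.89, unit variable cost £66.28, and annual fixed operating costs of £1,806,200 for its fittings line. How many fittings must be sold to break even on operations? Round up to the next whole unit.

Each unit contributes £151.89 − £66.28 = £85.61.
Break-even Q = £1,806,200 / £85.61 = 21,098.00 → 21,099 fittings.

21,099 fittings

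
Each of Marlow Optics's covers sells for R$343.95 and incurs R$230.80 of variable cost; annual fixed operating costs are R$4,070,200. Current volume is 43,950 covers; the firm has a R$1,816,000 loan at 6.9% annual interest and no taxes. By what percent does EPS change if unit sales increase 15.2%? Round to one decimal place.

+97.2%

At 43,950 units, contribution = 43,950 × R$113.15 = R$4,972,942.50.
EBIT = R$4,972,942.50 − R$4,070,200 = R$902,742.50.
After interest of R$125,304.00, pre-tax earnings = R$777,438.50.
DCL = total CM / (EBIT − I) = R$4,972,942.50 / R$777,438.50 = 6.3966.
%ΔEPS = DCL × %ΔSales = 6.3966 × +15.2% = +97.2%.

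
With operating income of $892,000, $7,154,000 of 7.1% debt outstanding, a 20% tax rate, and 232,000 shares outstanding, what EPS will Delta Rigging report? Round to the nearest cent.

Interest = $507,934.00, so EBT = $892,000 − $507,934.00 = $384,066.00.
Net income = $384,066.00 × (1 − 0.20) = $307,252.80.
Per share: $307,252.80 / 232,000 shares = $1.32.

$1.32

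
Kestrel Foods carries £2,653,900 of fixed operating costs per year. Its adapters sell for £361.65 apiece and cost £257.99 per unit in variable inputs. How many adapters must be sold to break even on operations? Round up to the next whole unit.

25,602 adapters

Each unit contributes £361.65 − £257.99 = £103.66.
Units to break even: £2,653,900 ÷ £103.66 = 25,601.97, rounded up to 25,602.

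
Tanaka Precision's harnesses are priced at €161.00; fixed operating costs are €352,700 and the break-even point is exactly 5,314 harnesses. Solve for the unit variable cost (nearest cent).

Contribution per unit must be FC / Q = €352,700 / 5,314 = €66.3718.
Variable cost per unit = €161.00 − €66.3718 = €94.63.

€94.63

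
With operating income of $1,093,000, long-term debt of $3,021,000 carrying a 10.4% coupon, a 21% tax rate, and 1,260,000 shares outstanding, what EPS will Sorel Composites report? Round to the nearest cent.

Interest = $314,184.00, so EBT = $1,093,000 − $314,184.00 = $778,816.00.
After tax at 21%: net income = $778,816.00 × 0.79 = $615,264.64.
Per share: $615,264.64 / 1,260,000 shares = $0.49.

$0.49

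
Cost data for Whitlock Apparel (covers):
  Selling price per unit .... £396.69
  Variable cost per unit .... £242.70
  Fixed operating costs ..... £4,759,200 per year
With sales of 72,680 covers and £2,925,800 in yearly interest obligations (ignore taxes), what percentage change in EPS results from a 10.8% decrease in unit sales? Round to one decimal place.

Total contribution margin = 72,680 × £153.99 = £11,191,993.20.
EBIT = £11,191,993.20 − £4,759,200 = £6,432,793.20.
Interest = £2,925,800.00, so EBIT − I = £3,506,993.20.
DCL = total CM / (EBIT − I) = £11,191,993.20 / £3,506,993.20 = 3.1913.
EPS therefore changes by 3.1913 × (-10.8%) = -34.5%.

-34.5%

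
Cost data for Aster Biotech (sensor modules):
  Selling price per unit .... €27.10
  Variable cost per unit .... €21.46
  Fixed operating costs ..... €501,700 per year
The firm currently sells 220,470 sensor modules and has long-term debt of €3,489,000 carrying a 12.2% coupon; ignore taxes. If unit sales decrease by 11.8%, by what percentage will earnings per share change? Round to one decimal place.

-46.4%

Total contribution margin = 220,470 × €5.64 = €1,243,450.80.
EBIT = €1,243,450.80 − €501,700 = €741,750.80.
After interest of €425,658.00, pre-tax earnings = €316,092.80.
DCL = total CM / (EBIT − I) = €1,243,450.80 / €316,092.80 = 3.9338.
EPS therefore changes by 3.9338 × (-11.8%) = -46.4%.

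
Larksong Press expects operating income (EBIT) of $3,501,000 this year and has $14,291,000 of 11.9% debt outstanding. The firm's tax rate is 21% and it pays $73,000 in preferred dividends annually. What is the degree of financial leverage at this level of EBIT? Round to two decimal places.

Annual interest charges come to $1,700,629.00.
Pre-tax preferred-dividend burden = $73,000 ÷ (1 − 0.21) = $92,405.06.
DFL = EBIT ÷ [EBIT − I − D_p/(1−t)] = $3,501,000 ÷ [$3,501,000 − $1,700,629.00 − $92,405.06] = $3,501,000 ÷ $1,707,965.94 = 2.0498.

2.05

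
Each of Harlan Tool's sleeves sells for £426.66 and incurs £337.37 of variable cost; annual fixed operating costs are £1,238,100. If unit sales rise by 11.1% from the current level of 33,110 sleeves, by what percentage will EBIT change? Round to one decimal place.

At 33,110 units, contribution = 33,110 × £89.29 = £2,956,391.90.
Operating income = contribution − fixed costs = £2,956,391.90 − £1,238,100 = £1,718,291.90.
Degree of operating leverage = £2,956,391.90 / £1,718,291.90 = 1.7205.
%ΔEBIT = DOL × %ΔSales = 1.7205 × +11.1% = +19.1%.

+19.1%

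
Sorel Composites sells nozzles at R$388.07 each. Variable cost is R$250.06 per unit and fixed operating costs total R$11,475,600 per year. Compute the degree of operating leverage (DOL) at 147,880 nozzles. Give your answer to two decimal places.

Total contribution margin = 147,880 × R$138.01 = R$20,408,918.80.
EBIT = R$20,408,918.80 − R$11,475,600 = R$8,933,318.80.
So DOL = total CM / EBIT = R$20,408,918.80 / R$8,933,318.80 = 2.2846.

2.28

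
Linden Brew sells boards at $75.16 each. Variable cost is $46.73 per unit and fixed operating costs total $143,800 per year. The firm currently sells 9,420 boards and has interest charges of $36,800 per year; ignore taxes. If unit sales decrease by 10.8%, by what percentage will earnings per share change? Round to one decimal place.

-33.2%

Total contribution margin = 9,420 × $28.43 = $267,810.60.
Operating income = contribution − fixed costs = $267,810.60 − $143,800 = $124,010.60.
After interest of $36,800.00, pre-tax earnings = $87,210.60.
DCL = total CM / (EBIT − I) = $267,810.60 / $87,210.60 = 3.0708.
%ΔEPS = DCL × %ΔSales = 3.0708 × -10.8% = -33.2%.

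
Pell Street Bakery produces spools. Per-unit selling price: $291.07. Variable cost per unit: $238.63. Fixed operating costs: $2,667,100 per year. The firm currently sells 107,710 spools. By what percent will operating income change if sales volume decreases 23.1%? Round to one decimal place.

Contribution at this volume is 107,710 × $52.44 = $5,648,312.40.
EBIT = $5,648,312.40 − $2,667,100 = $2,981,212.40.
So DOL = total CM / EBIT = $5,648,312.40 / $2,981,212.40 = 1.8946.
So EBIT moves 1.8946 × (-23.1%) = -43.8%.

-43.8%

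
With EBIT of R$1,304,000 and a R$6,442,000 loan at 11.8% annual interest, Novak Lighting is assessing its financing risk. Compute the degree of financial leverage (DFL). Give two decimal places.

Interest = R$760,156.00.
Degree of financial leverage = EBIT / (EBIT − interest) = R$1,304,000 / R$543,844.00 = 2.3977.

2.40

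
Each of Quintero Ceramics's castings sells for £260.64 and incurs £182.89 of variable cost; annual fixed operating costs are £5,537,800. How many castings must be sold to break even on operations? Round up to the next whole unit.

Unit CM = price − variable cost = £260.64 − £182.89 = £77.75.
Units to break even: £5,537,800 ÷ £77.75 = 71,225.72, rounded up to 71,226.

71,226 castings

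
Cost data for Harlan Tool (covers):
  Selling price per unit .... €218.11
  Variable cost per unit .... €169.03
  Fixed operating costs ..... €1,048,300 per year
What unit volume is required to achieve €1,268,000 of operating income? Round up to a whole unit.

Each unit contributes €218.11 − €169.03 = €49.08.
Need Q such that Q × €49.08 − €1,048,300 = €1,268,000, i.e. Q = €2,316,300 / €49.08 = 47,194.38 → 47,195.

47,195 covers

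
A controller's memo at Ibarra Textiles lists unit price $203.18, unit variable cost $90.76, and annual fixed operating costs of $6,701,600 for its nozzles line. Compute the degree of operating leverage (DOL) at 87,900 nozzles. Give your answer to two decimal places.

At 87,900 units, contribution = 87,900 × $112.42 = $9,881,718.00.
Subtracting fixed costs: EBIT = $9,881,718.00 − $6,701,600 = $3,180,118.00.
So DOL = total CM / EBIT = $9,881,718.00 / $3,180,118.00 = 3.1073.

3.11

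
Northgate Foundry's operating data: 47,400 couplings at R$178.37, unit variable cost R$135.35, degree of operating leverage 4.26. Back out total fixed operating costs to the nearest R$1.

R$1,560,475

At 47,400 units, contribution = 47,400 × R$43.02 = R$2,039,148.00.
Since DOL = CM ÷ EBIT, EBIT = R$2,039,148.00 ÷ 4.26 = R$478,673.24.
And FC = contribution − EBIT = R$2,039,148.00 − R$478,673.24 = R$1,560,475.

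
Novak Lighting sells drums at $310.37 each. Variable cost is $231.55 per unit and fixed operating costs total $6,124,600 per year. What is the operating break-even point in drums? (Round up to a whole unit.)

77,704 drums

Unit CM = price − variable cost = $310.37 − $231.55 = $78.82.
Break-even volume = fixed costs ÷ CM per unit = $6,124,600 ÷ $78.82 = 77,703.63, so 77,704 drums.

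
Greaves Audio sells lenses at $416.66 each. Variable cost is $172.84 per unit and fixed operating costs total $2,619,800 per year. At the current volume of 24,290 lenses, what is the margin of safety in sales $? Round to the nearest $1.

$5,643,738

Each unit contributes $416.66 − $172.84 = $243.82. Break-even units = $2,619,800 ÷ $243.82 = 10,744.81; break-even revenue = 10,744.81 × $416.66 = $4,476,933.26.
Actual sales revenue = 24,290 × $416.66 = $10,120,671.40.
Margin of safety = $10,120,671.40 − $4,476,933.26 = $5,643,738.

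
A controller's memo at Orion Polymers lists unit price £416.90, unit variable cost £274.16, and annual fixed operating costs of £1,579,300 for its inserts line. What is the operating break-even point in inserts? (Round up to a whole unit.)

Unit CM = price − variable cost = £416.90 − £274.16 = £142.74.
Units to break even: £1,579,300 ÷ £142.74 = 11,064.17, rounded up to 11,065.

11,065 inserts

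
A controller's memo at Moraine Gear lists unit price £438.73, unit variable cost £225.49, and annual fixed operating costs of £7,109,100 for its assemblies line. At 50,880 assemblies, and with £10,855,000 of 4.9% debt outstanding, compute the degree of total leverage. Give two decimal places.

Contribution at this volume is 50,880 × £213.24 = £10,849,651.20.
Subtracting fixed costs: EBIT = £10,849,651.20 − £7,109,100 = £3,740,551.20. Interest = £531,895.00.
DOL = £10,849,651.20 ÷ £3,740,551.20 = 2.9005; DFL = £3,740,551.20 ÷ £3,208,656.20 = 1.1658.
DCL = DOL × DFL = 2.9005 × 1.1658 = 3.3814.

3.38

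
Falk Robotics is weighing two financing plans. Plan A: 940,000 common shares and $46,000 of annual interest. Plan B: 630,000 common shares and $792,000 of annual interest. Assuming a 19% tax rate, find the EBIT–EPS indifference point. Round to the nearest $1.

$2,308,065

Set EPS_A = EPS_B: (EBIT − $46,000)(1 − 0.19) ÷ 940,000 = (EBIT − $792,000)(1 − 0.19) ÷ 630,000.
Cancelling (1 − t) and cross-multiplying: 630,000·(EBIT − 46,000) = 940,000·(EBIT − 792,000).
Solving, EBIT = (792,000·940,000 − 46,000·630,000) / (940,000 − 630,000) = 715,500,000,000 / 310,000 = 2,308,064.52.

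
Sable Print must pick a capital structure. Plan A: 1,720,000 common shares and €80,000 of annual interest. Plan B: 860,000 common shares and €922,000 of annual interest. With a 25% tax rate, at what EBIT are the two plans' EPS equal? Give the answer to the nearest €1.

€1,764,000

Set EPS_A = EPS_B: (EBIT − €80,000)(1 − 0.25) ÷ 1,720,000 = (EBIT − €922,000)(1 − 0.25) ÷ 860,000.
Cancelling (1 − t) and cross-multiplying: 860,000·(EBIT − 80,000) = 1,720,000·(EBIT − 922,000).
EBIT × (1,720,000 − 860,000) = 922,000 × 1,720,000 − 80,000 × 860,000 = 1,517,040,000,000, so EBIT = 1,517,040,000,000 ÷ 860,000 = 1,764,000.00.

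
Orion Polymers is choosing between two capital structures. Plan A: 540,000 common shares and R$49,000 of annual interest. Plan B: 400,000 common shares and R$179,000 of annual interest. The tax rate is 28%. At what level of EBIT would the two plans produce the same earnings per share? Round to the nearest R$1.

At indifference, (EBIT − 49,000)(1 − t)/540,000 = (EBIT − 179,000)(1 − t)/400,000.
The (1 − t) factor cancels: (EBIT − 49,000) × 400,000 = (EBIT − 179,000) × 540,000.
Solving, EBIT = (179,000·540,000 − 49,000·400,000) / (540,000 − 400,000) = 77,060,000,000 / 140,000 = 550,428.57.

R$550,429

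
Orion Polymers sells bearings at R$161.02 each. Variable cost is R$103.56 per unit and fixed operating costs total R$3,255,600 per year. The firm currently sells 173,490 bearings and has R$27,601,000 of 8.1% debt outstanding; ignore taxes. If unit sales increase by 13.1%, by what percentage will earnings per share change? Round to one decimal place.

+29.2%

At 173,490 units, contribution = 173,490 × R$57.46 = R$9,968,735.40.
EBIT = R$9,968,735.40 − R$3,255,600 = R$6,713,135.40.
Interest = R$2,235,681.00, so EBIT − I = R$4,477,454.40.
Degree of combined leverage = contribution ÷ (EBIT − I) = R$9,968,735.40 ÷ R$4,477,454.40 = 2.2264.
EPS therefore changes by 2.2264 × (+13.1%) = +29.2%.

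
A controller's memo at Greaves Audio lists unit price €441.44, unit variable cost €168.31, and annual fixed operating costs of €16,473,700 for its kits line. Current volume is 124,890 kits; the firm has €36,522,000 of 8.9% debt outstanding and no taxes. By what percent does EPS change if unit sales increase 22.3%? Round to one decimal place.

At 124,890 units, contribution = 124,890 × €273.13 = €34,111,205.70.
Operating income = contribution − fixed costs = €34,111,205.70 − €16,473,700 = €17,637,505.70.
After interest of €3,250,458.00, pre-tax earnings = €14,387,047.70.
Degree of combined leverage = contribution ÷ (EBIT − I) = €34,111,205.70 ÷ €14,387,047.70 = 2.3710.
%ΔEPS = DCL × %ΔSales = 2.3710 × +22.3% = +52.9%.

+52.9%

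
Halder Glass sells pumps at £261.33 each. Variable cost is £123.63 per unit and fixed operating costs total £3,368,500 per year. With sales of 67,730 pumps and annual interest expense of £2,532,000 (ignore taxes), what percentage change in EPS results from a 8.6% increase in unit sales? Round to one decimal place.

+23.4%

At 67,730 units, contribution = 67,730 × £137.70 = £9,326,421.00.
EBIT = £9,326,421.00 − £3,368,500 = £5,957,921.00.
After interest of £2,532,000.00, pre-tax earnings = £3,425,921.00.
Degree of combined leverage = contribution ÷ (EBIT − I) = £9,326,421.00 ÷ £3,425,921.00 = 2.7223.
EPS therefore changes by 2.7223 × (+8.6%) = +23.4%.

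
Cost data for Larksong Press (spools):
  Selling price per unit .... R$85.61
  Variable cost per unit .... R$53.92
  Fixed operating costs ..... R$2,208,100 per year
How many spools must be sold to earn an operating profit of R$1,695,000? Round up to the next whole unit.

123,166 spools

Unit CM = price − variable cost = R$85.61 − R$53.92 = R$31.69.
Required volume = (fixed costs + target profit) ÷ CM = (R$2,208,100 + R$1,695,000) ÷ R$31.69 = 123,165.04, so 123,166 spools.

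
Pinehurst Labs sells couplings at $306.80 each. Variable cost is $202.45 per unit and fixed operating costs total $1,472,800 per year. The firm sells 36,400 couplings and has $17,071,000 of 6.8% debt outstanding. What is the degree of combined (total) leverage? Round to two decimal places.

At 36,400 units, contribution = 36,400 × $104.35 = $3,798,340.00.
Operating income = contribution − fixed costs = $3,798,340.00 − $1,472,800 = $2,325,540.00. Interest = $1,160,828.00, so EBIT − I = $1,164,712.00.
Degree of total leverage = total CM / (EBIT − interest) = $3,798,340.00 / $1,164,712.00 = 3.2612.

3.26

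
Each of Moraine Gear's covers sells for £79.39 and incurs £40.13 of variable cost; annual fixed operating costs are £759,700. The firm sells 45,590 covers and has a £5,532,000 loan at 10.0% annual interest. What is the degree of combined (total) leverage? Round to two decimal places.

3.75

Contribution at this volume is 45,590 × £39.26 = £1,789,863.40.
EBIT = £1,789,863.40 − £759,700 = £1,030,163.40. Interest = £553,200.00.
DOL = £1,789,863.40 ÷ £1,030,163.40 = 1.7375; DFL = £1,030,163.40 ÷ £476,963.40 = 2.1598.
DCL = DOL × DFL = 1.7375 × 2.1598 = 3.7527.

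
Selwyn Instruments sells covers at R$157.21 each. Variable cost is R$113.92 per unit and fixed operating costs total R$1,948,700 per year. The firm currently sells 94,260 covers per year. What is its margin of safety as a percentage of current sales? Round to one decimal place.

Each unit contributes R$157.21 − R$113.92 = R$43.29. Break-even units = R$1,948,700 ÷ R$43.29 = 45,015.02; break-even revenue = 45,015.02 × R$157.21 = R$7,076,810.51.
Actual sales revenue = 94,260 × R$157.21 = R$14,818,614.60.
Margin of safety = (R$14,818,614.60 − R$7,076,810.51) ÷ R$14,818,614.60 = 52.2%.

52.2%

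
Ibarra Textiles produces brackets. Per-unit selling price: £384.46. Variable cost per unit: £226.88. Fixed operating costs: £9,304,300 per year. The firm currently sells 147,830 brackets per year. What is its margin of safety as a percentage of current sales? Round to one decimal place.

60.1%

Contribution margin per unit = £384.46 − £226.88 = £157.58. Break-even units = £9,304,300 ÷ £157.58 = 59,044.93; break-even revenue = 59,044.93 × £384.46 = £22,700,413.62.
Current sales = 147,830 × £384.46 = £56,834,721.80.
Margin of safety = (£56,834,721.80 − £22,700,413.62) ÷ £56,834,721.80 = 60.1%.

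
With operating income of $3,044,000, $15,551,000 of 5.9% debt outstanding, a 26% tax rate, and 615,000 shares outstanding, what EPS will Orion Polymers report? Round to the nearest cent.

$2.56

Interest = $917,509.00, so EBT = $3,044,000 − $917,509.00 = $2,126,491.00.
After tax at 26%: net income = $2,126,491.00 × 0.74 = $1,573,603.34.
Per share: $1,573,603.34 / 615,000 shares = $2.56.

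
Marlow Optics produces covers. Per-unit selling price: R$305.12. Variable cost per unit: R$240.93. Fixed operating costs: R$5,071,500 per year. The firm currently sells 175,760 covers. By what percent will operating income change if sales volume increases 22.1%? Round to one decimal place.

At 175,760 units, contribution = 175,760 × R$64.19 = R$11,282,034.40.
EBIT = R$11,282,034.40 − R$5,071,500 = R$6,210,534.40.
DOL = contribution ÷ EBIT = R$11,282,034.40 ÷ R$6,210,534.40 = 1.8166.
Operating income changes by 1.8166 × +22.1% = +40.1%.

+40.1%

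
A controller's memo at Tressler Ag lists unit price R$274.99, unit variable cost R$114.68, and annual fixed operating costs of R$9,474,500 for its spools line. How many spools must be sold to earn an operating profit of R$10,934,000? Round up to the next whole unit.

127,307 spools

Contribution margin per unit = R$274.99 − R$114.68 = R$160.31.
Units = (FC + target) / CM = (R$9,474,500 + R$10,934,000) / R$160.31 = 127,306.47, so 127,307 spools.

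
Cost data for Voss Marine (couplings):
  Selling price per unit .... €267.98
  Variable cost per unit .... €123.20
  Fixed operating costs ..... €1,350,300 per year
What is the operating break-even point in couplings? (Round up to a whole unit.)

9,327 couplings

Unit CM = price − variable cost = €267.98 − €123.20 = €144.78.
Units to break even: €1,350,300 ÷ €144.78 = 9,326.56, rounded up to 9,327.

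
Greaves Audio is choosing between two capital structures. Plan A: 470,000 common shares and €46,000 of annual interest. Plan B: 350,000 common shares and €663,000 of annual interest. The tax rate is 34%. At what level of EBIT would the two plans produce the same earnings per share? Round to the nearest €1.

€2,462,583

At indifference, (EBIT − 46,000)(1 − t)/470,000 = (EBIT − 663,000)(1 − t)/350,000.
Cancelling (1 − t) and cross-multiplying: 350,000·(EBIT − 46,000) = 470,000·(EBIT − 663,000).
EBIT × (470,000 − 350,000) = 663,000 × 470,000 − 46,000 × 350,000 = 295,510,000,000, so EBIT = 295,510,000,000 ÷ 120,000 = 2,462,583.33.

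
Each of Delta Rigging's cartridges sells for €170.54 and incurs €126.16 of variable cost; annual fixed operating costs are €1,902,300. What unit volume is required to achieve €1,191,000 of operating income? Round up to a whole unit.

Unit CM = price − variable cost = €170.54 − €126.16 = €44.38.
Required volume = (fixed costs + target profit) ÷ CM = (€1,902,300 + €1,191,000) ÷ €44.38 = 69,700.32, so 69,701 cartridges.

69,701 cartridges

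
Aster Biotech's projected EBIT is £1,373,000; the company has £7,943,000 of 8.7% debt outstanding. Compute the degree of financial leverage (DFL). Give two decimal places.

2.01

Annual interest charges come to £691,041.00.
Degree of financial leverage = EBIT / (EBIT − interest) = £1,373,000 / £681,959.00 = 2.0133.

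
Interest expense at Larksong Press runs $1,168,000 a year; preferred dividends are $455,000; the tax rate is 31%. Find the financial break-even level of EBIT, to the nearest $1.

Preferred dividends are paid after tax, so their pre-tax equivalent is $455,000 ÷ (1 − 0.31) = $659,420.29.
Financial break-even EBIT = interest + D_p ÷ (1 − t) = $1,168,000 + $659,420.29 = $1,827,420.29.

$1,827,420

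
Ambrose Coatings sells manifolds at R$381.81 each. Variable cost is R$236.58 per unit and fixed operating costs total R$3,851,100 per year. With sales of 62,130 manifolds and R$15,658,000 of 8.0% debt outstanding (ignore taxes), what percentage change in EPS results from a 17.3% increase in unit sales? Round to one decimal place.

+39.8%

At 62,130 units, contribution = 62,130 × R$145.23 = R$9,023,139.90.
Subtracting fixed costs: EBIT = R$9,023,139.90 − R$3,851,100 = R$5,172,039.90.
Interest = R$1,252,640.00, so EBIT − I = R$3,919,399.90.
Degree of combined leverage = contribution ÷ (EBIT − I) = R$9,023,139.90 ÷ R$3,919,399.90 = 2.3022.
%ΔEPS = DCL × %ΔSales = 2.3022 × +17.3% = +39.8%.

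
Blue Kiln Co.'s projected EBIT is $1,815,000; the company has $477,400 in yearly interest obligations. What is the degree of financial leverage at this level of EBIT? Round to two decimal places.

1.36

Interest = $477,400.00.
Degree of financial leverage = EBIT / (EBIT − interest) = $1,815,000 / $1,337,600.00 = 1.3569.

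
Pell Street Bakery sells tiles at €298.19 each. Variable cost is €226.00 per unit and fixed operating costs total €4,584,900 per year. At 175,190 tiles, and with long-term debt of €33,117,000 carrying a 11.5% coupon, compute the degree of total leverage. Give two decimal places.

At 175,190 units, contribution = 175,190 × €72.19 = €12,646,966.10.
EBIT = €12,646,966.10 − €4,584,900 = €8,062,066.10. Interest = €3,808,455.00, so EBIT − I = €4,253,611.10.
Degree of total leverage = total CM / (EBIT − interest) = €12,646,966.10 / €4,253,611.10 = 2.9732.

2.97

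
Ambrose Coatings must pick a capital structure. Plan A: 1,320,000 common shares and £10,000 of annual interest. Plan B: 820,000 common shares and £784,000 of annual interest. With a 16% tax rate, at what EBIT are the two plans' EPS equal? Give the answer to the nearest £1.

£2,053,360

Set EPS_A = EPS_B: (EBIT − £10,000)(1 − 0.16) ÷ 1,320,000 = (EBIT − £784,000)(1 − 0.16) ÷ 820,000.
The (1 − t) factor cancels: (EBIT − 10,000) × 820,000 = (EBIT − 784,000) × 1,320,000.
EBIT × (1,320,000 − 820,000) = 784,000 × 1,320,000 − 10,000 × 820,000 = 1,026,680,000,000, so EBIT = 1,026,680,000,000 ÷ 500,000 = 2,053,360.00.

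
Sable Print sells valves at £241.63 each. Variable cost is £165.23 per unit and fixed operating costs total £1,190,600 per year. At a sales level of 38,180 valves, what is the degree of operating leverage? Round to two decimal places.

1.69

Contribution at this volume is 38,180 × £76.40 = £2,916,952.00.
EBIT = £2,916,952.00 − £1,190,600 = £1,726,352.00.
Degree of operating leverage = £2,916,952.00 / £1,726,352.00 = 1.6897.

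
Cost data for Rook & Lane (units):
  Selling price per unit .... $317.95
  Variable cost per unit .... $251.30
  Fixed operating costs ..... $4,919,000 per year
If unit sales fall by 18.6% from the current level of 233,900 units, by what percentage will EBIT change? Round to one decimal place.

-27.2%

Total contribution margin = 233,900 × $66.65 = $15,589,435.00.
Subtracting fixed costs: EBIT = $15,589,435.00 − $4,919,000 = $10,670,435.00.
DOL = contribution ÷ EBIT = $15,589,435.00 ÷ $10,670,435.00 = 1.4610.
%ΔEBIT = DOL × %ΔSales = 1.4610 × -18.6% = -27.2%.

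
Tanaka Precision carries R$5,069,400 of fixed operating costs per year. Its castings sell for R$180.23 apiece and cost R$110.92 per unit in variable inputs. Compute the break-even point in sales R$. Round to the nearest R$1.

R$13,182,195

Contribution margin per unit = R$180.23 − R$110.92 = R$69.31, a CM ratio of R$69.31 ÷ R$180.23 = 0.3846.
Break-even sales = FC ÷ CM ratio = R$5,069,400 × R$180.23 / R$69.31 = R$13,182,195.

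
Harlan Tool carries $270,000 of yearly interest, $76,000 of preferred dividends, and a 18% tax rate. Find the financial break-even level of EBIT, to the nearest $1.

Grossing the preferred dividend up to pre-tax terms: $76,000 / (1 − 0.18) = $92,682.93.
Financial break-even EBIT = interest + D_p ÷ (1 − t) = $270,000 + $92,682.93 = $362,682.93.

$362,683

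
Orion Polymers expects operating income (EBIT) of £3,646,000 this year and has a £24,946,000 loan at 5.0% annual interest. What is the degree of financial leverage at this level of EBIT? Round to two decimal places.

Interest = £1,247,300.00.
DFL = EBIT ÷ (EBIT − I) = £3,646,000 ÷ (£3,646,000 − £1,247,300.00) = £3,646,000 ÷ £2,398,700.00 = 1.5200.

1.52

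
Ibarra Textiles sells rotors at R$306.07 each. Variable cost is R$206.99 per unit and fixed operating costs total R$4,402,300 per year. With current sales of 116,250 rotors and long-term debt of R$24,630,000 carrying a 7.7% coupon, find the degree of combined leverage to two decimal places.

Total contribution margin = 116,250 × R$99.08 = R$11,518,050.00.
Subtracting fixed costs: EBIT = R$11,518,050.00 − R$4,402,300 = R$7,115,750.00. Interest = R$1,896,510.00.
DOL = R$11,518,050.00 ÷ R$7,115,750.00 = 1.6187; DFL = R$7,115,750.00 ÷ R$5,219,240.00 = 1.3634.
DCL = DOL × DFL = 1.6187 × 1.3634 = 2.2069.

2.21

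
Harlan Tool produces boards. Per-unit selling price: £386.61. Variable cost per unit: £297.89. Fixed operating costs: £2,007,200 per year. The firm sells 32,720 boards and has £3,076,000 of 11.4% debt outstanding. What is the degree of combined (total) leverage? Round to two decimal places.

At 32,720 units, contribution = 32,720 × £88.72 = £2,902,918.40.
Subtracting fixed costs: EBIT = £2,902,918.40 − £2,007,200 = £895,718.40. Interest = £350,664.00, so EBIT − I = £545,054.40.
DCL = contribution ÷ (EBIT − I) = £2,902,918.40 ÷ £545,054.40 = 5.3259.

5.33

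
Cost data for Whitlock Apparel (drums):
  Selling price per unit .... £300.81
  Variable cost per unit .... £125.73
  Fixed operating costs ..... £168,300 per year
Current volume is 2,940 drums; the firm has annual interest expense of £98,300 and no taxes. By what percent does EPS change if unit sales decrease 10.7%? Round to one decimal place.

At 2,940 units, contribution = 2,940 × £175.08 = £514,735.20.
Subtracting fixed costs: EBIT = £514,735.20 − £168,300 = £346,435.20.
After interest of £98,300.00, pre-tax earnings = £248,135.20.
Degree of combined leverage = contribution ÷ (EBIT − I) = £514,735.20 ÷ £248,135.20 = 2.0744.
%ΔEPS = DCL × %ΔSales = 2.0744 × -10.7% = -22.2%.

-22.2%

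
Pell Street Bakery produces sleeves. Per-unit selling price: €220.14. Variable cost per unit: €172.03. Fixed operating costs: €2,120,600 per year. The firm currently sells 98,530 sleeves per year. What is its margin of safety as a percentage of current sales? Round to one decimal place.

55.3%

Each unit contributes €220.14 − €172.03 = €48.11. Break-even units = €2,120,600 ÷ €48.11 = 44,078.15; break-even revenue = 44,078.15 × €220.14 = €9,703,364.87.
Current sales = 98,530 × €220.14 = €21,690,394.20.
Margin of safety = (€21,690,394.20 − €9,703,364.87) ÷ €21,690,394.20 = 55.3%.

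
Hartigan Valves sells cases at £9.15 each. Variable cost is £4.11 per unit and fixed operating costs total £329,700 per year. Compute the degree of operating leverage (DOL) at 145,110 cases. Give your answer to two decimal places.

1.82

Total contribution margin = 145,110 × £5.04 = £731,354.40.
EBIT = £731,354.40 − £329,700 = £401,654.40.
So DOL = total CM / EBIT = £731,354.40 / £401,654.40 = 1.8209.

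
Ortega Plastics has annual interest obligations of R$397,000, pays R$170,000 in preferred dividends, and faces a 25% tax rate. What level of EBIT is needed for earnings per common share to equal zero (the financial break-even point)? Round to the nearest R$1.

R$623,667

Preferred dividends are paid after tax, so their pre-tax equivalent is R$170,000 ÷ (1 − 0.25) = R$226,666.67.
Financial break-even EBIT = interest + D_p ÷ (1 − t) = R$397,000 + R$226,666.67 = R$623,666.67.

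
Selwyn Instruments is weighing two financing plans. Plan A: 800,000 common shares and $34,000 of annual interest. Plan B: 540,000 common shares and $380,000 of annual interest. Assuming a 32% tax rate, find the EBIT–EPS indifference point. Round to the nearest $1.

$1,098,615

At indifference, (EBIT − 34,000)(1 − t)/800,000 = (EBIT − 380,000)(1 − t)/540,000.
The (1 − t) factor cancels: (EBIT − 34,000) × 540,000 = (EBIT − 380,000) × 800,000.
Solving, EBIT = (380,000·800,000 − 34,000·540,000) / (800,000 − 540,000) = 285,640,000,000 / 260,000 = 1,098,615.38.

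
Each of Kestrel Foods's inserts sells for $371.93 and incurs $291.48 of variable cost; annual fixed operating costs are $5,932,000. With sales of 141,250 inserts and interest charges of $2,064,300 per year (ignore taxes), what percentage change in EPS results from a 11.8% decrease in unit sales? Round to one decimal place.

-39.8%

Total contribution margin = 141,250 × $80.45 = $11,363,562.50.
Subtracting fixed costs: EBIT = $11,363,562.50 − $5,932,000 = $5,431,562.50.
Interest = $2,064,300.00, so EBIT − I = $3,367,262.50.
Degree of combined leverage = contribution ÷ (EBIT − I) = $11,363,562.50 ÷ $3,367,262.50 = 3.3747.
%ΔEPS = DCL × %ΔSales = 3.3747 × -11.8% = -39.8%.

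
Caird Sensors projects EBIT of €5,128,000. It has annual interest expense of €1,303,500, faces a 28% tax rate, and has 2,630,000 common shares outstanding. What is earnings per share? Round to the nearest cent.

Pre-tax income = €5,128,000 − €1,303,500.00 = €3,824,500.00.
After tax at 28%: net income = €3,824,500.00 × 0.72 = €2,753,640.00.
EPS = €2,753,640.00 ÷ 2,630,000 = €1.05.

€1.05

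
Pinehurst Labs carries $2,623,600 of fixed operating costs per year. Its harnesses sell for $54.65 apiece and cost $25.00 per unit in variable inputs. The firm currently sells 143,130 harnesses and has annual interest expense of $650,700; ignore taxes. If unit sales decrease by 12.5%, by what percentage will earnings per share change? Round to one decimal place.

At 143,130 units, contribution = 143,130 × $29.65 = $4,243,804.50.
Subtracting fixed costs: EBIT = $4,243,804.50 − $2,623,600 = $1,620,204.50.
After interest of $650,700.00, pre-tax earnings = $969,504.50.
Degree of combined leverage = contribution ÷ (EBIT − I) = $4,243,804.50 ÷ $969,504.50 = 4.3773.
%ΔEPS = DCL × %ΔSales = 4.3773 × -12.5% = -54.7%.

-54.7%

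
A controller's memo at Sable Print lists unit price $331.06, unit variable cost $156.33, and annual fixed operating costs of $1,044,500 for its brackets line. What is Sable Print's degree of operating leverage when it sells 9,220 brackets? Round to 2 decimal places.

2.84

Contribution at this volume is 9,220 × $174.73 = $1,611,010.60.
EBIT = $1,611,010.60 − $1,044,500 = $566,510.60.
So DOL = total CM / EBIT = $1,611,010.60 / $566,510.60 = 2.8437.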